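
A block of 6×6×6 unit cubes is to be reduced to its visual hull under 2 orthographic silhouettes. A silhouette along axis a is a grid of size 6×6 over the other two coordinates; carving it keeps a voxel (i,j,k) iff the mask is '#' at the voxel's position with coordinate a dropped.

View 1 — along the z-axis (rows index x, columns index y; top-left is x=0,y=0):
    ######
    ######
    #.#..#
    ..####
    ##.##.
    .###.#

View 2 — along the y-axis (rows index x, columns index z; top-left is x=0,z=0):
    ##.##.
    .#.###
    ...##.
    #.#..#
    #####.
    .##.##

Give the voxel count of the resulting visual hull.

|visual hull| = 102

start: 6×6×6 = 216 voxels
  1. axis=2 (XY plane), |mask|=27  ⇒  voxels=162
  2. axis=1 (XZ plane), |mask|=22  ⇒  voxels=102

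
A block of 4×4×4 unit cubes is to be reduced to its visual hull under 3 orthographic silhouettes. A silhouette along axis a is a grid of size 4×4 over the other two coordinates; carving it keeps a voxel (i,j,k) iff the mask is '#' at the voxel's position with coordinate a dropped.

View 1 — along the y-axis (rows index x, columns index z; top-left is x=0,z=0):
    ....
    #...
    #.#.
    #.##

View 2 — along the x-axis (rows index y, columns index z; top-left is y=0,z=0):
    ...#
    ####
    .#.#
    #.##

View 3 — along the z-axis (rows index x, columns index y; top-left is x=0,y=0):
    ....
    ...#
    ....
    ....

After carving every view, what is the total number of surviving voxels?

initial block: 4^3 = 64
  1. axis=1 (XZ plane), |mask|=6  ⇒  voxels=24
  2. axis=0 (YZ plane), |mask|=10  ⇒  voxels=14
  3. axis=2 (XY plane), |mask|=1  ⇒  voxels=1

|visual hull| = 1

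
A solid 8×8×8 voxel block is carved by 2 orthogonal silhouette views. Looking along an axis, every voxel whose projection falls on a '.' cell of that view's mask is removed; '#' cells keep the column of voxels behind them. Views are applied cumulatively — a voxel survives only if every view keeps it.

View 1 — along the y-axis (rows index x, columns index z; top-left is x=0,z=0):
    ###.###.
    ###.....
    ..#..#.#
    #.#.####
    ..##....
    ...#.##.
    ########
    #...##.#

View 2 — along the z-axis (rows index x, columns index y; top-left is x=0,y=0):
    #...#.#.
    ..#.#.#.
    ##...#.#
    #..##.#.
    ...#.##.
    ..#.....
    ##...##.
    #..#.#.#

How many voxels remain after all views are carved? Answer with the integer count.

before carving: 512 voxels (8×8×8)
after view 1 [y-axis, 35 of 64 cells solid] → remaining = 280
after view 2 [z-axis, 26 of 64 cells solid] → remaining = 120

remaining voxels: 120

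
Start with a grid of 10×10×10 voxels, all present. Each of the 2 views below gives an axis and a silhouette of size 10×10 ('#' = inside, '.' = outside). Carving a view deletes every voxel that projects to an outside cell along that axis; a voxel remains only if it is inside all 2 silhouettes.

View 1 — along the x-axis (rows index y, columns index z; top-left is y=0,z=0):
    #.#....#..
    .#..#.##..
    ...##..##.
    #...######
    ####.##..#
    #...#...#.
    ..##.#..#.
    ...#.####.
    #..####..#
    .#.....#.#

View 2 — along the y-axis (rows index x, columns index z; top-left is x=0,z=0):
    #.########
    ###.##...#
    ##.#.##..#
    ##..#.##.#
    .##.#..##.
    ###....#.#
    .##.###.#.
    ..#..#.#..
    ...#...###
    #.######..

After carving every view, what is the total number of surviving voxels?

|visual hull| = 260

initial block: 10^3 = 1000
step 1: project along x, AND mask (46/100) → |grid| = 460
step 2: project along y, AND mask (57/100) → |grid| = 260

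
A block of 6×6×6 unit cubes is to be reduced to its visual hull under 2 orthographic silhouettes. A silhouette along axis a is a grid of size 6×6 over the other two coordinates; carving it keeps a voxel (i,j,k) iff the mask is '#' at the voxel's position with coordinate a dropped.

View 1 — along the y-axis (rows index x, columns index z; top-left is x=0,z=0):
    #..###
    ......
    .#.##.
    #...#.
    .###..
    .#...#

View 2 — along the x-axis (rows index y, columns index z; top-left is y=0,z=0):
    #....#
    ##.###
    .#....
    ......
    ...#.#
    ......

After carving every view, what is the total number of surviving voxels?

before carving: 216 voxels (6×6×6)
step 1: project along y, AND mask (14/36) → |grid| = 84
step 2: project along x, AND mask (10/36) → |grid| = 25

25 voxels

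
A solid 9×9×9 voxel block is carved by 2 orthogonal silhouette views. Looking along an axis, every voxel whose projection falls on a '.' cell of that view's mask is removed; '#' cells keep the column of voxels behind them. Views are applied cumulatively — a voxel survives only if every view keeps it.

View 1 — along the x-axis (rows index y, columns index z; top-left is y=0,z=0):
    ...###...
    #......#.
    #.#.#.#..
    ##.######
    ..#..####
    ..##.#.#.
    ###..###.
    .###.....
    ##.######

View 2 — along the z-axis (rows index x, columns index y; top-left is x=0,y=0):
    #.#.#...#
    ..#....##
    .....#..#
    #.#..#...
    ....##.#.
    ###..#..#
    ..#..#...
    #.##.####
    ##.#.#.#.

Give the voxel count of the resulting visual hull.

remaining voxels: 155

full grid |V| = 729
[1] x-view keeps 43 columns → grid now 387
[2] z-view keeps 34 columns → grid now 155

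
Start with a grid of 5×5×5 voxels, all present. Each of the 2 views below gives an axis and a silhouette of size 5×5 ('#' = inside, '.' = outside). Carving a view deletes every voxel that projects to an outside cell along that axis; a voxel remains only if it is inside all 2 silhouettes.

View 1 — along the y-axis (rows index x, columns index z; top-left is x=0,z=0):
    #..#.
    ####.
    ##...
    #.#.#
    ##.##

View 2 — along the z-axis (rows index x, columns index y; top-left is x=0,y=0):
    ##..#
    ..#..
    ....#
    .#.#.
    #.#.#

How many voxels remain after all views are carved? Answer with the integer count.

30 voxels

before carving: 125 voxels (5×5×5)
step 1: project along y, AND mask (15/25) → |grid| = 75
step 2: project along z, AND mask (10/25) → |grid| = 30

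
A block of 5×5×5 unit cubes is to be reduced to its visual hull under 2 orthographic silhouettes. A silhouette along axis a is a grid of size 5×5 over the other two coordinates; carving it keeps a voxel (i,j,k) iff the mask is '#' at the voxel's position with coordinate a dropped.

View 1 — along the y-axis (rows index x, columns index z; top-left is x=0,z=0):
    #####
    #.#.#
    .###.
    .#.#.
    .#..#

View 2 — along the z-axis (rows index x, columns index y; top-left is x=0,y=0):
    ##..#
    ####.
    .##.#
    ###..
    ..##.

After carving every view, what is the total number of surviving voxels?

|visual hull| = 46

initial block: 5^3 = 125
step 1: project along y, AND mask (15/25) → |grid| = 75
step 2: project along z, AND mask (15/25) → |grid| = 46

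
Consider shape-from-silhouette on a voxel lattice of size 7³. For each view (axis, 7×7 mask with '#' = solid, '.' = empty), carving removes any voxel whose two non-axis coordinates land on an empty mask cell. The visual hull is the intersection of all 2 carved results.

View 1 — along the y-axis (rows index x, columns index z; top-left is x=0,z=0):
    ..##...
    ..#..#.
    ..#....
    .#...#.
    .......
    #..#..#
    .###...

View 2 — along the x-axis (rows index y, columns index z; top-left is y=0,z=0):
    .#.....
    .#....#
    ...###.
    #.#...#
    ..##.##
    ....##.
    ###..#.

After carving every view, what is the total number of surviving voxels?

37 voxels

start: 7×7×7 = 343 voxels
[1] y-view keeps 13 columns → grid now 91
[2] x-view keeps 19 columns → grid now 37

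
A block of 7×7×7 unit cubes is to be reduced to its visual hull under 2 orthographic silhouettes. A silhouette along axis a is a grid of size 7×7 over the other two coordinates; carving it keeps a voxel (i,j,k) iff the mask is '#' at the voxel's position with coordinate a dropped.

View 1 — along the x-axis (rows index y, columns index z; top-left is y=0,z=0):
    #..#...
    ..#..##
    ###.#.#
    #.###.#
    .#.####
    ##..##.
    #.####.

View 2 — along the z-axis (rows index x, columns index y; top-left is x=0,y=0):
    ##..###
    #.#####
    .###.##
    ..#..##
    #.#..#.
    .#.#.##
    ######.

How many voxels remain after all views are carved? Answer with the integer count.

before carving: 343 voxels (7×7×7)
after view 1 [x-axis, 29 of 49 cells solid] → remaining = 203
after view 2 [z-axis, 32 of 49 cells solid] → remaining = 133

voxel count = 133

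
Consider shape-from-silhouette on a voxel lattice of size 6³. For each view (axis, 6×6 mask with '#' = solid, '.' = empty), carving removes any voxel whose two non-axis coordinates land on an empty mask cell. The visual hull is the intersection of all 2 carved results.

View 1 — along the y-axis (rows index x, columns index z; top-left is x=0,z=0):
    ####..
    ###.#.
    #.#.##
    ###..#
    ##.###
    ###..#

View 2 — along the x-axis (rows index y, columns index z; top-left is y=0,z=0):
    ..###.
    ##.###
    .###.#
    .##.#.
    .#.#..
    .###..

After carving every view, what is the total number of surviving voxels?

full grid |V| = 216
[1] y-view keeps 25 columns → grid now 150
[2] x-view keeps 20 columns → grid now 78

|visual hull| = 78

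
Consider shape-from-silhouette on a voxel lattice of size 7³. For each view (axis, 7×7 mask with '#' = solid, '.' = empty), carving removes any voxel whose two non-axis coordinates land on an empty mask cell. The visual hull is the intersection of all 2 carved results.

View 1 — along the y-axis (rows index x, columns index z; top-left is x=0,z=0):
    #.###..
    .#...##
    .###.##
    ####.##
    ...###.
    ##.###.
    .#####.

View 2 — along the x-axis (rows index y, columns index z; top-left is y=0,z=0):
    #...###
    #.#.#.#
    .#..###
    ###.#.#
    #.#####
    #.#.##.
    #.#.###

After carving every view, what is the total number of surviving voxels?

initial block: 7^3 = 343
after view 1 [y-axis, 31 of 49 cells solid] → remaining = 217
after view 2 [x-axis, 32 of 49 cells solid] → remaining = 130

voxel count = 130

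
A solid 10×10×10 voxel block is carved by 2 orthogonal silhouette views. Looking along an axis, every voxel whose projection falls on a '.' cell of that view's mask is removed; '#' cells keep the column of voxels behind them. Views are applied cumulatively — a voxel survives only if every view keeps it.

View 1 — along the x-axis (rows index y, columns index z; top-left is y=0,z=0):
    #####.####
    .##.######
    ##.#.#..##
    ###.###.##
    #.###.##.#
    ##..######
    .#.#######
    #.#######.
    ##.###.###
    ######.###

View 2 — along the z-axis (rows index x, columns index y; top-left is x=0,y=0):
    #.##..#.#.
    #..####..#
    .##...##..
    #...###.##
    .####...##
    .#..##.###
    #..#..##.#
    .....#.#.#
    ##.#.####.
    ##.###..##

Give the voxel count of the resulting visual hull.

442 voxels

full grid |V| = 1000
V1 x: intersect with YZ mask (79 set) -- 790 left
V2 z: intersect with XY mask (55 set) -- 442 left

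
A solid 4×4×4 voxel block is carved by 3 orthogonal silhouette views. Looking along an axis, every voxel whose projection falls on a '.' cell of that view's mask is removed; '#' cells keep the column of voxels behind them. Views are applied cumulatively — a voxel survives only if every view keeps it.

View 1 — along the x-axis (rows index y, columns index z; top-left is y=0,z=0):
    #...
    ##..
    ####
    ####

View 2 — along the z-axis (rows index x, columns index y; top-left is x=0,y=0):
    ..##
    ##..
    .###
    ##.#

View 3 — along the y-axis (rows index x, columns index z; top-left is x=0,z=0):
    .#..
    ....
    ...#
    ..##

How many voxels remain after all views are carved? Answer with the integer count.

before carving: 64 voxels (4×4×4)
V1 x: intersect with YZ mask (11 set) -- 44 left
V2 z: intersect with XY mask (10 set) -- 28 left
V3 y: intersect with XZ mask (4 set) -- 6 left

|visual hull| = 6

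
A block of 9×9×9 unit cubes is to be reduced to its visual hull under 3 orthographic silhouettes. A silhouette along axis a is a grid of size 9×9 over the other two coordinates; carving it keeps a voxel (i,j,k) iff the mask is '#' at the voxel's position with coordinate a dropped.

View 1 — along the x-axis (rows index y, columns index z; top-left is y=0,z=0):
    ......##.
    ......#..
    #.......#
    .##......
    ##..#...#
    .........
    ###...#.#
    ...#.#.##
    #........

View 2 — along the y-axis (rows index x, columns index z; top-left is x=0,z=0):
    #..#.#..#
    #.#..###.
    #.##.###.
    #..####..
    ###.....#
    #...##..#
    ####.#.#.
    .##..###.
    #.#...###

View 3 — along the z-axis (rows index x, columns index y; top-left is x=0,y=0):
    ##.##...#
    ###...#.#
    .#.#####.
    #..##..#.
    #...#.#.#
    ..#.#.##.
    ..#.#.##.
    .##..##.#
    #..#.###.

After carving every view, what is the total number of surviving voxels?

64 voxels

before carving: 729 voxels (9×9×9)
[1] x-view keeps 21 columns → grid now 189
[2] y-view keeps 44 columns → grid now 107
[3] z-view keeps 42 columns → grid now 64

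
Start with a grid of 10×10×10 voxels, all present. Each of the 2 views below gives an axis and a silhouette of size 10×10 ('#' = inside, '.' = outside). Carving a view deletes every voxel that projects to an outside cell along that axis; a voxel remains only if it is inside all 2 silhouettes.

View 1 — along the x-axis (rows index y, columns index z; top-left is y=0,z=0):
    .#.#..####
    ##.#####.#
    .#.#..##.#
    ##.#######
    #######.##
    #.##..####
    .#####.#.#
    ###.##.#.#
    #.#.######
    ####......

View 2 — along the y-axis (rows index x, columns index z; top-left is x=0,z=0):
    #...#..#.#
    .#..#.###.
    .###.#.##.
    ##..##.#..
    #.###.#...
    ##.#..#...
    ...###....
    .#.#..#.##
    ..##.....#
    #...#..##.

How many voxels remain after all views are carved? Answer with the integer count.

remaining voxels: 310

before carving: 1000 voxels (10×10×10)
  1. axis=0 (YZ plane), |mask|=70  ⇒  voxels=700
  2. axis=1 (XZ plane), |mask|=44  ⇒  voxels=310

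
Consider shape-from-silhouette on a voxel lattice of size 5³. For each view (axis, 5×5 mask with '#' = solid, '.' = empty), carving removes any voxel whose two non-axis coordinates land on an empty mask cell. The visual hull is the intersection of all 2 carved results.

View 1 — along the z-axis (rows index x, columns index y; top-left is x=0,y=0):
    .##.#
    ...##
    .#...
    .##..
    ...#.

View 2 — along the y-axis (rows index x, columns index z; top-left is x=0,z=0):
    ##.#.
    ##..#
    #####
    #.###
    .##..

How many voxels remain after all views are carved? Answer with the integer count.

voxel count = 30

start: 5×5×5 = 125 voxels
  1. axis=2 (XY plane), |mask|=9  ⇒  voxels=45
  2. axis=1 (XZ plane), |mask|=17  ⇒  voxels=30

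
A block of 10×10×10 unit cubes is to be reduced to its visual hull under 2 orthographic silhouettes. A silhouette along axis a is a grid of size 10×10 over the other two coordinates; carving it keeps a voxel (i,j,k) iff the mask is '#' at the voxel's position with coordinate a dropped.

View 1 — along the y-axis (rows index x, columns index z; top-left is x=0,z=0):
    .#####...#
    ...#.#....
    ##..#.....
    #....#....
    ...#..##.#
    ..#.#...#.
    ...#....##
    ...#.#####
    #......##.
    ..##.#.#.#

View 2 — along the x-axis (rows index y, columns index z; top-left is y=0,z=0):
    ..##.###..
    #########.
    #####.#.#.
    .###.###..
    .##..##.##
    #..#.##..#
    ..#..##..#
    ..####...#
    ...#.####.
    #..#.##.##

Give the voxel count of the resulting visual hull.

before carving: 1000 voxels (10×10×10)
carve view 1 (along y, XZ-mask fill 37/100): 370 voxels remain
carve view 2 (along x, YZ-mask fill 58/100): 222 voxels remain

222 voxels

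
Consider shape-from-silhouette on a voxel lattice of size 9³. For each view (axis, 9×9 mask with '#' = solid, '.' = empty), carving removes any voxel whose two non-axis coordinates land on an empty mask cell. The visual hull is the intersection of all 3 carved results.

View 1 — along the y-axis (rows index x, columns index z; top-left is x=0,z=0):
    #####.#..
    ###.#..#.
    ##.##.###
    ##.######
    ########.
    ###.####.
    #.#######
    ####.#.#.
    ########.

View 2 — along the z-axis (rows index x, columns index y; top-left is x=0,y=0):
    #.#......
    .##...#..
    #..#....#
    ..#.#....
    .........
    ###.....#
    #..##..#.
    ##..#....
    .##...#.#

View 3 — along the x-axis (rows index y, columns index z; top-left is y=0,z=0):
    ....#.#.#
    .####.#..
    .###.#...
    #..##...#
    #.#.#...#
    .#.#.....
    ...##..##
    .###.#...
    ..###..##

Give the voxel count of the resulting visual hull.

76 voxels

start: 9×9×9 = 729 voxels
after view 1 [y-axis, 63 of 81 cells solid] → remaining = 567
after view 2 [z-axis, 25 of 81 cells solid] → remaining = 174
after view 3 [x-axis, 35 of 81 cells solid] → remaining = 76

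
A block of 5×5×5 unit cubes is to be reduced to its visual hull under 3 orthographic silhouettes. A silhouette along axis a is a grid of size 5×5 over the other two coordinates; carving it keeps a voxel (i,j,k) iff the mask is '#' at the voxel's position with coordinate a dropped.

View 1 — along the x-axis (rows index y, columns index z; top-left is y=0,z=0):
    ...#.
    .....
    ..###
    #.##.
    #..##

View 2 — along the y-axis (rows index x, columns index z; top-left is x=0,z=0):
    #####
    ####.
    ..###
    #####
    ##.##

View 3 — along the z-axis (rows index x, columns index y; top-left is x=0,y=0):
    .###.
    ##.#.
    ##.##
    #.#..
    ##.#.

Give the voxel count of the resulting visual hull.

22 voxels

full grid |V| = 125
step 1: project along x, AND mask (10/25) → |grid| = 50
step 2: project along y, AND mask (21/25) → |grid| = 44
step 3: project along z, AND mask (15/25) → |grid| = 22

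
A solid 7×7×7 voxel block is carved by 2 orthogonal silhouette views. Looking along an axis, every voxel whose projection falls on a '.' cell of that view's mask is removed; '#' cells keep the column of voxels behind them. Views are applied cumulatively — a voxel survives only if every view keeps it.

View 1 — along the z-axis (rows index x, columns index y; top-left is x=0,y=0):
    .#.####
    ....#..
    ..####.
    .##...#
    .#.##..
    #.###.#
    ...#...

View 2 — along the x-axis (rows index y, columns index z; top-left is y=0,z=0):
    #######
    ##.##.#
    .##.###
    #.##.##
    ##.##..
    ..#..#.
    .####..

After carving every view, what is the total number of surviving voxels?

full grid |V| = 343
  1. axis=2 (XY plane), |mask|=22  ⇒  voxels=154
  2. axis=0 (YZ plane), |mask|=32  ⇒  voxels=98

voxel count = 98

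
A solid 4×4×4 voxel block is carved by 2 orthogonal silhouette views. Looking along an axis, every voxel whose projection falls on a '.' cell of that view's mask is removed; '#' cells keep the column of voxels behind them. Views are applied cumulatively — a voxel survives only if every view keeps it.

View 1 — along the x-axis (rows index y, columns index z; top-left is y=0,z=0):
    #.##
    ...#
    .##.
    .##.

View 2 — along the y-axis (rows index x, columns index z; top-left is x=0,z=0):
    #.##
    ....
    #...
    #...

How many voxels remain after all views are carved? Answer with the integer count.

initial block: 4^3 = 64
after view 1 [x-axis, 8 of 16 cells solid] → remaining = 32
after view 2 [y-axis, 5 of 16 cells solid] → remaining = 8

voxel count = 8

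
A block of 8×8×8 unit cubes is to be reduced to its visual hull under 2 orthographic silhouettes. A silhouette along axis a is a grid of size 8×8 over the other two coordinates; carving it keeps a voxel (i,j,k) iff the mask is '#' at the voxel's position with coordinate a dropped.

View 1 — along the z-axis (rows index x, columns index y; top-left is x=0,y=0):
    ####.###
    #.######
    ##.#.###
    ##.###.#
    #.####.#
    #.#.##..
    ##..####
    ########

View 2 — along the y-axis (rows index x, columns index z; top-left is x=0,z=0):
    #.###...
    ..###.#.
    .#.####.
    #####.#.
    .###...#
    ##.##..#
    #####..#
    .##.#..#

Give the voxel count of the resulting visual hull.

before carving: 512 voxels (8×8×8)
after view 1 [z-axis, 50 of 64 cells solid] → remaining = 400
after view 2 [y-axis, 38 of 64 cells solid] → remaining = 234

234 voxels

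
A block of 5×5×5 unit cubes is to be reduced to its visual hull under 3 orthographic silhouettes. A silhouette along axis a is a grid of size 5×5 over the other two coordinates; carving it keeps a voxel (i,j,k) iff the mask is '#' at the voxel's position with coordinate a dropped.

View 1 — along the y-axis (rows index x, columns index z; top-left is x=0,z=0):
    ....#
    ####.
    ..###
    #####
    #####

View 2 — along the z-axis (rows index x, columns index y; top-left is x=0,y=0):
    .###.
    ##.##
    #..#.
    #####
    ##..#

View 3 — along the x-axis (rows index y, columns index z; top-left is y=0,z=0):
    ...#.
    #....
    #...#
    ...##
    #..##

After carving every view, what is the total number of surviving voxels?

full grid |V| = 125
after view 1 [y-axis, 18 of 25 cells solid] → remaining = 90
after view 2 [z-axis, 17 of 25 cells solid] → remaining = 65
after view 3 [x-axis, 9 of 25 cells solid] → remaining = 24

voxel count = 24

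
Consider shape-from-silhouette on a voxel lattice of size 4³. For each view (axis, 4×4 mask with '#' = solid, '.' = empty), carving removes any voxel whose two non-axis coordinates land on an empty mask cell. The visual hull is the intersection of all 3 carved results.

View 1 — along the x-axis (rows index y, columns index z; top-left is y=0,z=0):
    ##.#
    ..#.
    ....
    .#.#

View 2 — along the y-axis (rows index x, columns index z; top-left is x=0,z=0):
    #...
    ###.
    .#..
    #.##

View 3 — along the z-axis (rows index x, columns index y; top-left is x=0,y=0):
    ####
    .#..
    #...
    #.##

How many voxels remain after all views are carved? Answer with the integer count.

initial block: 4^3 = 64
  1. axis=0 (YZ plane), |mask|=6  ⇒  voxels=24
  2. axis=1 (XZ plane), |mask|=8  ⇒  voxels=11
  3. axis=2 (XY plane), |mask|=9  ⇒  voxels=6

remaining voxels: 6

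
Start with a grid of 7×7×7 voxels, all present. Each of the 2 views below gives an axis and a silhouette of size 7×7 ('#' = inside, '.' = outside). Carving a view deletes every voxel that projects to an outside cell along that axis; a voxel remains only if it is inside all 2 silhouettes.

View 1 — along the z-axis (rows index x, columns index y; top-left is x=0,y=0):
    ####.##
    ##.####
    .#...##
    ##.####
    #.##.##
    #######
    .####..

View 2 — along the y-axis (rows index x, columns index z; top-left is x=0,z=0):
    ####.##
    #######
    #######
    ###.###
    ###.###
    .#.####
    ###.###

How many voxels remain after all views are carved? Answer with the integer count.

initial block: 7^3 = 343
[1] z-view keeps 37 columns → grid now 259
[2] y-view keeps 43 columns → grid now 224

remaining voxels: 224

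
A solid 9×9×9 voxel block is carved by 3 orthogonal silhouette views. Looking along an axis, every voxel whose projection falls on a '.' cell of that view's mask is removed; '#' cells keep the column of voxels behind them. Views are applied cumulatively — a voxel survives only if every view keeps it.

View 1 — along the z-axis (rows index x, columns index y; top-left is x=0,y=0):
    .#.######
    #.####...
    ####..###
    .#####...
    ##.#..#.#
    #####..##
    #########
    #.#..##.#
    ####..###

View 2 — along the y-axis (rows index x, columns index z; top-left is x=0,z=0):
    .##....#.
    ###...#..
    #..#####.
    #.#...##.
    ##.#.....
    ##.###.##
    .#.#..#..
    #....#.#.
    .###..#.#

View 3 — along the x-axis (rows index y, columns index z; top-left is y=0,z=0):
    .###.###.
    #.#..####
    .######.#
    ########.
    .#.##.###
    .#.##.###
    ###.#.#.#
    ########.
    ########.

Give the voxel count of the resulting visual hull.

initial block: 9^3 = 729
V1 z: intersect with XY mask (57 set) -- 513 left
V2 y: intersect with XZ mask (38 set) -- 244 left
V3 x: intersect with YZ mask (61 set) -- 185 left

remaining voxels: 185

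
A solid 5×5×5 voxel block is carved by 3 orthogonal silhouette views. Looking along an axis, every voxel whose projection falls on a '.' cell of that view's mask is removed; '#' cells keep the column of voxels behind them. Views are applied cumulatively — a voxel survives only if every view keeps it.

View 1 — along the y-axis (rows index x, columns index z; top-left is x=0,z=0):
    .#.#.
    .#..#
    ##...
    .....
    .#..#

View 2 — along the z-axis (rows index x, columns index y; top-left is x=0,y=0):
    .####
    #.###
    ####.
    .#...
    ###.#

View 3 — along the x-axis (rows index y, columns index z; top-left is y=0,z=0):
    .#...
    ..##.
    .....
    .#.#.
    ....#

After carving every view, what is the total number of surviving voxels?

full grid |V| = 125
step 1: project along y, AND mask (8/25) → |grid| = 40
step 2: project along z, AND mask (17/25) → |grid| = 32
step 3: project along x, AND mask (6/25) → |grid| = 10

remaining voxels: 10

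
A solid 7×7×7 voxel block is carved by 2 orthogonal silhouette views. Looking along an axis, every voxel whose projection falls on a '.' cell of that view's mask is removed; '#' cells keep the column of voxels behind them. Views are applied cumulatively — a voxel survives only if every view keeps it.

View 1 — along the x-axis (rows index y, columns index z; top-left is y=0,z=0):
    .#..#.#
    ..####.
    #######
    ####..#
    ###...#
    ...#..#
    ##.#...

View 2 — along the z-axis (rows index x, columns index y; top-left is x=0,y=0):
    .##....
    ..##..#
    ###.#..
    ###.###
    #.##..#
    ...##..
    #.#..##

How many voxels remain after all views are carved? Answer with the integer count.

|visual hull| = 109

start: 7×7×7 = 343 voxels
V1 x: intersect with YZ mask (28 set) -- 196 left
V2 z: intersect with XY mask (25 set) -- 109 left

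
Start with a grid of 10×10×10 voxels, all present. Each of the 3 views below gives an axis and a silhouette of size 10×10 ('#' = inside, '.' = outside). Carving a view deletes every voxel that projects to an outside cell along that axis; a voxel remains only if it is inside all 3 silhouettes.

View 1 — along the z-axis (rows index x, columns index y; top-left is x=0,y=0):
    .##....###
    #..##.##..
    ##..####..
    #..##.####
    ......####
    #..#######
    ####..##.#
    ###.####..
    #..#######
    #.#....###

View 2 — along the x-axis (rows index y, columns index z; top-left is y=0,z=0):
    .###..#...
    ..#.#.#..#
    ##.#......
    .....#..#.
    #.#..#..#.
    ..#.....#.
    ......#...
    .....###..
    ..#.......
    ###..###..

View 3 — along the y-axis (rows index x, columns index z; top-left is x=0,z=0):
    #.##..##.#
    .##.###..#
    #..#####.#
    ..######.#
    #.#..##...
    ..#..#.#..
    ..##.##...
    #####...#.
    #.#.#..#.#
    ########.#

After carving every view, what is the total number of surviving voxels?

remaining voxels: 118

start: 10×10×10 = 1000 voxels
step 1: project along z, AND mask (62/100) → |grid| = 620
step 2: project along x, AND mask (30/100) → |grid| = 188
step 3: project along y, AND mask (57/100) → |grid| = 118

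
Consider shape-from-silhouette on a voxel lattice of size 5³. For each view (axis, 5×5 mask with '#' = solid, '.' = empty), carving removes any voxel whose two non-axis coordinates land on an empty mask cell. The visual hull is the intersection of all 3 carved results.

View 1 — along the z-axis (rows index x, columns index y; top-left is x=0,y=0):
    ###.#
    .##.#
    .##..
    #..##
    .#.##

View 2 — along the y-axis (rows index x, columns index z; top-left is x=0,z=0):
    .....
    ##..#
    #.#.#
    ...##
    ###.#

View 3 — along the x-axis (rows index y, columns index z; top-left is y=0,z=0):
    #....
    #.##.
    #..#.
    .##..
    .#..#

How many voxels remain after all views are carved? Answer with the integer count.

initial block: 5^3 = 125
after view 1 [z-axis, 15 of 25 cells solid] → remaining = 75
after view 2 [y-axis, 12 of 25 cells solid] → remaining = 33
after view 3 [x-axis, 10 of 25 cells solid] → remaining = 14

14 voxels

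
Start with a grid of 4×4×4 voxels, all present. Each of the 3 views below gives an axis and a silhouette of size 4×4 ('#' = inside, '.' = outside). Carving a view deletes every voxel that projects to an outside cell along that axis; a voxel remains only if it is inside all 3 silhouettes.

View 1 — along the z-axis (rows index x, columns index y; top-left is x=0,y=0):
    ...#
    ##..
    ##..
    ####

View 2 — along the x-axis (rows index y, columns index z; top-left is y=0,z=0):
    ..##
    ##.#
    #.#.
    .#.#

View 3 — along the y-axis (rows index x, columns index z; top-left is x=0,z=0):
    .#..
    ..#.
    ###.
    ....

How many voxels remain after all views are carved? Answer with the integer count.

start: 4×4×4 = 64 voxels
carve view 1 (along z, XY-mask fill 9/16): 36 voxels remain
carve view 2 (along x, YZ-mask fill 9/16): 21 voxels remain
carve view 3 (along y, XZ-mask fill 5/16): 5 voxels remain

|visual hull| = 5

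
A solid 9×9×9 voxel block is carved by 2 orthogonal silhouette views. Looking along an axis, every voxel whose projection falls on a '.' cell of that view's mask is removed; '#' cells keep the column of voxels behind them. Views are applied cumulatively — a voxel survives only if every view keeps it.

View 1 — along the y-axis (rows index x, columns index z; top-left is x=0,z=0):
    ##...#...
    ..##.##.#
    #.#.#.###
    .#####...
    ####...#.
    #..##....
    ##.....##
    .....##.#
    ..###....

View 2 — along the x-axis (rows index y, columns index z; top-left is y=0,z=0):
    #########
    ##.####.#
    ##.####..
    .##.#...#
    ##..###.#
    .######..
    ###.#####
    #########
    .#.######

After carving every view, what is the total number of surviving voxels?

initial block: 9^3 = 729
after view 1 [y-axis, 37 of 81 cells solid] → remaining = 333
after view 2 [x-axis, 62 of 81 cells solid] → remaining = 253

253 voxels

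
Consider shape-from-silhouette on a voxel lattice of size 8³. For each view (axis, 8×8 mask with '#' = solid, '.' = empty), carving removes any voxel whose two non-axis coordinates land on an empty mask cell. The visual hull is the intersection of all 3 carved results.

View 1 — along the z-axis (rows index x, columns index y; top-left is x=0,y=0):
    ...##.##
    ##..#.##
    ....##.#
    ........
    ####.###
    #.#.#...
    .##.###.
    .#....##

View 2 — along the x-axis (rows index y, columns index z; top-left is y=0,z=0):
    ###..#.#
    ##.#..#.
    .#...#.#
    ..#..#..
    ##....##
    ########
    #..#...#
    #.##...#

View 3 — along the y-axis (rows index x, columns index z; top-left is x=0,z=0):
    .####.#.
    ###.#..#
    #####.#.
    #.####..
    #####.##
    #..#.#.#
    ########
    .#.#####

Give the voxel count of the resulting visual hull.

start: 8×8×8 = 512 voxels
[1] z-view keeps 30 columns → grid now 240
[2] x-view keeps 33 columns → grid now 123
[3] y-view keeps 46 columns → grid now 93

|visual hull| = 93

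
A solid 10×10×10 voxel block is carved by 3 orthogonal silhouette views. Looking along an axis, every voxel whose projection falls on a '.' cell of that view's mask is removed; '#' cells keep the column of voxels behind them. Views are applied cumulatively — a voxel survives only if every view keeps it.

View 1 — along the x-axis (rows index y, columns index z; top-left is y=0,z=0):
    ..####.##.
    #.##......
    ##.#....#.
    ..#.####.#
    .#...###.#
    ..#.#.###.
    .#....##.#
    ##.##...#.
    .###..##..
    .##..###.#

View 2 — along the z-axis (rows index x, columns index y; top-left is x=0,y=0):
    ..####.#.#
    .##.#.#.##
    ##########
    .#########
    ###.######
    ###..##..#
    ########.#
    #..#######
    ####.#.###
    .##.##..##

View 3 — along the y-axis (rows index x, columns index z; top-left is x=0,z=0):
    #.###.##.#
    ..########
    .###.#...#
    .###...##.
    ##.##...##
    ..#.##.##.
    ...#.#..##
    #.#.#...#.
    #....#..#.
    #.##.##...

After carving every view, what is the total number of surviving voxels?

|visual hull| = 183

before carving: 1000 voxels (10×10×10)
[1] x-view keeps 49 columns → grid now 490
[2] z-view keeps 77 columns → grid now 375
[3] y-view keeps 52 columns → grid now 183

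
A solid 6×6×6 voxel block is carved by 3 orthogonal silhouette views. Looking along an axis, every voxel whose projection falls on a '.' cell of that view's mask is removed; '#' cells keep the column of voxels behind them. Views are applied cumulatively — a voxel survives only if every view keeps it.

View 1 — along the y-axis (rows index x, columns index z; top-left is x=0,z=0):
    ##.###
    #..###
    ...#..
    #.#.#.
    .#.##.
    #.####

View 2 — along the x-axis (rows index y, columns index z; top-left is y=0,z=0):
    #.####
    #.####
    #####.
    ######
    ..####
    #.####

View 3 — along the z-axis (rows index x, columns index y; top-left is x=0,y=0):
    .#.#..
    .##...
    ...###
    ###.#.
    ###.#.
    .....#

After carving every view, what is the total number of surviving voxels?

before carving: 216 voxels (6×6×6)
carve view 1 (along y, XZ-mask fill 21/36): 126 voxels remain
carve view 2 (along x, YZ-mask fill 30/36): 111 voxels remain
carve view 3 (along z, XY-mask fill 16/36): 44 voxels remain

remaining voxels: 44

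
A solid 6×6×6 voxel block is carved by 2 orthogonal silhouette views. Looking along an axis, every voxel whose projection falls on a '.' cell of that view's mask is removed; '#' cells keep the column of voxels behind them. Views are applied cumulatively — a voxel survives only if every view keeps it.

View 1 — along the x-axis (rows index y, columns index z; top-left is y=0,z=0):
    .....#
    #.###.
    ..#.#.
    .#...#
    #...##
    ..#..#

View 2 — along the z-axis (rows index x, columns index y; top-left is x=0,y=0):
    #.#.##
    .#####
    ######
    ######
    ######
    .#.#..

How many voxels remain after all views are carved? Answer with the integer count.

full grid |V| = 216
step 1: project along x, AND mask (14/36) → |grid| = 84
step 2: project along z, AND mask (29/36) → |grid| = 69

voxel count = 69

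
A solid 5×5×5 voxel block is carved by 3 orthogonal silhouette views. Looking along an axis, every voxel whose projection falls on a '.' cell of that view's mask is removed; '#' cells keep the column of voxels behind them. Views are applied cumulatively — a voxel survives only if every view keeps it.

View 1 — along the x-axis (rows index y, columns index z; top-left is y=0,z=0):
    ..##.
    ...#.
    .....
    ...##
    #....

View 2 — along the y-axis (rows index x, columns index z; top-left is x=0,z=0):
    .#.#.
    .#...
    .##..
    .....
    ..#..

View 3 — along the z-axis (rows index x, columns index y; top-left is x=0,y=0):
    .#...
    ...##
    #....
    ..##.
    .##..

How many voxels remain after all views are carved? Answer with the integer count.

2 voxels

start: 5×5×5 = 125 voxels
[1] x-view keeps 6 columns → grid now 30
[2] y-view keeps 6 columns → grid now 5
[3] z-view keeps 8 columns → grid now 2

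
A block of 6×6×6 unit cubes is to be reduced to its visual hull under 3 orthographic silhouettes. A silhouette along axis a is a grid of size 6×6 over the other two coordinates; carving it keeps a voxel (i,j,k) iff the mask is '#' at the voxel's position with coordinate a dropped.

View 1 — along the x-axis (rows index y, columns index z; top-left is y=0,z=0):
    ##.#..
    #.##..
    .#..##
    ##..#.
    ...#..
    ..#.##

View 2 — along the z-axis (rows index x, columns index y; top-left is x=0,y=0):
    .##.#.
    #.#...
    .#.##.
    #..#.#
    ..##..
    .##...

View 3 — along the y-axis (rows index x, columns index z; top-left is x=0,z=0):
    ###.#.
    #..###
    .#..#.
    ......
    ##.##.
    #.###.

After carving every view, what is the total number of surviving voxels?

initial block: 6^3 = 216
[1] x-view keeps 16 columns → grid now 96
[2] z-view keeps 15 columns → grid now 41
[3] y-view keeps 18 columns → grid now 19

19 voxels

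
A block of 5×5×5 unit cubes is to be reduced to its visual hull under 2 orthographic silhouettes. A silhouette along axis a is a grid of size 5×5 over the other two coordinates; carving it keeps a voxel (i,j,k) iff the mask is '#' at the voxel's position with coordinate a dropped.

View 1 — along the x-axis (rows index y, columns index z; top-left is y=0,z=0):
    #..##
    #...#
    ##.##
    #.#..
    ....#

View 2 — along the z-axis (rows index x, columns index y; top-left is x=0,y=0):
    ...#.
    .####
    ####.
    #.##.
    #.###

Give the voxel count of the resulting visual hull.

full grid |V| = 125
after view 1 [x-axis, 12 of 25 cells solid] → remaining = 60
after view 2 [z-axis, 16 of 25 cells solid] → remaining = 41

voxel count = 41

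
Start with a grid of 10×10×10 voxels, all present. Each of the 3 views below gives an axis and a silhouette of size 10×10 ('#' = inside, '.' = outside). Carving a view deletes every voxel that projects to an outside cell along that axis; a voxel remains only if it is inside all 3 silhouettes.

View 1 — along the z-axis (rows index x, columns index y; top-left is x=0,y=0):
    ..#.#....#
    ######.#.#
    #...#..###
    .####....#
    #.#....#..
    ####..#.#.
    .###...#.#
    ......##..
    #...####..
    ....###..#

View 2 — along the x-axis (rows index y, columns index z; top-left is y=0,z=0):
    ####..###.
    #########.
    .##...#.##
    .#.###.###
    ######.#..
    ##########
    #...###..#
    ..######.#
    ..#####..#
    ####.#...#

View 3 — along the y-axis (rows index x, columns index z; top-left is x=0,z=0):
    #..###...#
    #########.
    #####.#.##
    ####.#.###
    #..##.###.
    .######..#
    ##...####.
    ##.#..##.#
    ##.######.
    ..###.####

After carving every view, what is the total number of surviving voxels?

voxel count = 229

start: 10×10×10 = 1000 voxels
  1. axis=2 (XY plane), |mask|=46  ⇒  voxels=460
  2. axis=0 (YZ plane), |mask|=69  ⇒  voxels=311
  3. axis=1 (XZ plane), |mask|=70  ⇒  voxels=229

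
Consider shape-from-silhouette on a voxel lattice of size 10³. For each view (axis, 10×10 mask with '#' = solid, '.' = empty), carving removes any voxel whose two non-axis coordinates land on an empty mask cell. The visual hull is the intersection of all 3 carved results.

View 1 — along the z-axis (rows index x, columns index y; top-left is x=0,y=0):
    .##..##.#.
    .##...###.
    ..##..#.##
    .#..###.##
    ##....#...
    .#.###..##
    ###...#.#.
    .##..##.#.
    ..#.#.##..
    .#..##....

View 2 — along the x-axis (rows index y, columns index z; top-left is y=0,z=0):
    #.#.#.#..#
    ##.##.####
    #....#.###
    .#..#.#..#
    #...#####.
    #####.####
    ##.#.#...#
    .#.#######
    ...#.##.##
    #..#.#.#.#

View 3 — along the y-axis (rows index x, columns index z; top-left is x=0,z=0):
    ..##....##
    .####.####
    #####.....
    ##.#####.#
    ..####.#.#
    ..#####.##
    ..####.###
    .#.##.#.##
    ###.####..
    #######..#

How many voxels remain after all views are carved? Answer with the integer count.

voxel count = 189

before carving: 1000 voxels (10×10×10)
[1] z-view keeps 47 columns → grid now 470
[2] x-view keeps 60 columns → grid now 287
[3] y-view keeps 66 columns → grid now 189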